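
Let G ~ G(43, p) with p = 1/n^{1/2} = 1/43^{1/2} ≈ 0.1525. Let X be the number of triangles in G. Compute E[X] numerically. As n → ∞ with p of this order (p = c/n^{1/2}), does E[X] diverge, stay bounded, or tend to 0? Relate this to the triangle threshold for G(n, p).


Number of potential triangles: C(43, 3) = 12341.
Each occurs with probability p³ ≈ (0.1525)³ ≈ 3.5464784e-03.
By linearity: E[X] = C(43, 3)·p³ ≈ 12341 · 3.5464784e-03 ≈ 43.76709.
Since α = 1/2 < 1, p = c/n^{1/2} ≫ 1/n is above the triangle threshold p ~ 1/n. Asymptotically E[X] ~ (c³/6)·n^{3(1−α)} = (1³/6)·n^{1.5} → ∞; triangles are abundant w.h.p.

E[X] ≈ 43.76709; in regime p = Θ(1/n^{1/2}) E[X] diverges (above the triangle threshold p ~ 1/n).


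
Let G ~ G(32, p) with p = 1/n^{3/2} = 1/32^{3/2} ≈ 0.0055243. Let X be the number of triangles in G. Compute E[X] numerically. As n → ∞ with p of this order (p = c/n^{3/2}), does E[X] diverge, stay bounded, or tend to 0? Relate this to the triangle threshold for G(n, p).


Number of potential triangles: C(32, 3) = 4960.
Each occurs with probability p³ ≈ (0.0055243)³ ≈ 1.6858739e-07.
By linearity: E[X] = C(32, 3)·p³ ≈ 4960 · 1.6858739e-07 ≈ 0.00084.
Since α = 3/2 > 1, p = c/n^{3/2} = o(1/n) is below the triangle threshold p ~ 1/n. Asymptotically E[X] ~ (c³/6)·n^{3(1−α)} = (1³/6)·n^{-1.5} → 0, so by Markov's inequality G has no triangles w.h.p.

E[X] ≈ 0.00084; in regime p = Θ(1/n^{3/2}) E[X] tends to 0 (below the triangle threshold p ~ 1/n).


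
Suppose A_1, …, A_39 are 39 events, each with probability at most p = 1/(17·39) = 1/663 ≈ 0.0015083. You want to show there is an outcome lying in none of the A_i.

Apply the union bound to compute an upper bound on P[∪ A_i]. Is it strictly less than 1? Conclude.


Union bound: P[∪_{i=1}^{39} A_i] ≤ Σ_i P[A_i] ≤ 39·p = 39·(1/663) = 1/17.
Numerically: 1/17 ≈ 0.0588235.
Is 1/17 < 1? YES.
Since P[∪ A_i] ≤ 1/17 < 1, the complement has P[∩ A_i^c] ≥ 1 − 1/17 = 16/17 > 0, so some outcome avoids every A_i.

39·p = 1/17 ≈ 0.0588235; existence CERTIFIED by the union bound.


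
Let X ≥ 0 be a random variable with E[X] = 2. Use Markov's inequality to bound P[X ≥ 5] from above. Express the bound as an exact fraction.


μ = E[X] = 2, a = 5.
Markov: P[X ≥ 5] ≤ μ/a = (2)/5 = 2/5.
Numerically: ≈ 0.400000.
(Since a = 5 > μ = 2.000000, the bound 2/5 is < 1 and informative.)

P[X ≥ 5] ≤ 2/5 ≈ 0.400000.


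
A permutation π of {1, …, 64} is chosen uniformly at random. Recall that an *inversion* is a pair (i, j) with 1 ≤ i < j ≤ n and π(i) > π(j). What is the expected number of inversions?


Write X = Σ X_I over the C(64, 2) = 2016 pairs i < j, with X_I the indicator of one inversion.
There are 2016 indicators.
For each fixed pair i < j, the values π(i) and π(j) are two distinct elements of {1, …, 64} in uniformly random order; by symmetry P[π(i) > π(j)] = 1/2.
By linearity: E[X] = 2016 · (1/2) = C(64, 2) · (1/2) = 2016/2 = 1008 ≈ 1008.00000.

E[X] = 1008 = 1008.00000.


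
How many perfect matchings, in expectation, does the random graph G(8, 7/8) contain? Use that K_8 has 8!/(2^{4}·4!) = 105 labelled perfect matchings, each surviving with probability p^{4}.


K_8 has 8!/(2^{4}·4!) = 105 labelled perfect matchings.
For each such perfect matching H, let X_H = 1 if all 4 edges of H are present in G. Then P[X_H = 1] = p^{4} = (7/8)^{4} = 2401/4096.
By linearity of expectation: E[X] = Σ_H E[X_H] = 105 · p^{4} = 105 · 2401/4096 = 252105/4096.
Numerically: E[X] ≈ 61.5491.

E[X] = 105 · (7/8)^{4} = 252105/4096 ≈ 61.5491.


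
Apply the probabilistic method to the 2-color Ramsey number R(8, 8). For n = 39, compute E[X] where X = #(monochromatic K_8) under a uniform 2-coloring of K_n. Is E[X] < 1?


E[X] = C(39, 8) · 2^{1 − 28} = 61523748 · 2^{−27} = 61523748/134217728.
As a reduced fraction: E[X] = 15380937/33554432 ≈ 0.458388.
Is E[X] < 1? YES.
Since E[X] < 1, there exists a 2-coloring of K_{39} with no monochromatic K_8; hence R(8, 8) > 39.

E[X] = 15380937/33554432 ≈ 0.458388; E[X] < 1, so R(8, 8) > 39.


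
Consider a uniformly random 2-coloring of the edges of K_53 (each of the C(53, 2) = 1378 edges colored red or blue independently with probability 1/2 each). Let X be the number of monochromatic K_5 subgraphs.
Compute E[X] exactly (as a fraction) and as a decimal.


Let X = Σ_S X_S over the C(53, 5) = 2869685 subsets S of size 5, where X_S = 1 if the K_5 on S is monochromatic.
For a fixed S, the K_5 on S has C(5, 2) = 10 edges. P[all 10 edges red] = (1/2)^10, and likewise for blue, so P[monochromatic] = 2·(1/2)^10 = 2^{1 − 10} = 1/512.
By linearity of expectation: E[X] = C(53, 5) · 2^{1 − 10} = 2869685 · 1/512 = 2869685/512.
Numerically: E[X] ≈ 5604.85352.

E[X] = C(53,5)·2^(1−C(5,2)) = 2869685/512 ≈ 5604.85352.


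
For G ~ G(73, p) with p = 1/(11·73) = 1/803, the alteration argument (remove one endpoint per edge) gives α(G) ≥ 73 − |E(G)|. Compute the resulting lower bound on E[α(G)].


E[|E(G)|] = C(73, 2)·p = 2628 · (1/803) = 36/11.
E[α(G)] ≥ n − E[|E(G)|] = 73 − 36/11 = 767/11.
Numerically: ≈ 69.727273.
(This is only a lower bound; the true E[α(G)] may be larger.)

E[α(G)] ≥ 767/11 ≈ 69.727273.


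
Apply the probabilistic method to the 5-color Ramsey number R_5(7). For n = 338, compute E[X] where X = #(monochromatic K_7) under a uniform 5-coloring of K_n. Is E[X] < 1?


E[X] = C(338, 7) · 5^{1 − 21} = 93935323022736 · 5^{−20} = 93935323022736/95367431640625.
As a reduced fraction: E[X] = 93935323022736/95367431640625 ≈ 0.98498.
Is E[X] < 1? YES.
Since E[X] < 1, there exists a 5-coloring of K_{338} with no monochromatic K_7; hence R_5(7) > 338.

E[X] = 93935323022736/95367431640625 ≈ 0.98498; E[X] < 1, so R_5(7) > 338.


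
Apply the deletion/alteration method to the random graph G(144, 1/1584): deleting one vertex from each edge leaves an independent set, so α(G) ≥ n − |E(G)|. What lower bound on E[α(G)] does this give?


E[|E(G)|] = C(144, 2)·p = 10296 · (1/1584) = 13/2.
E[α(G)] ≥ n − E[|E(G)|] = 144 − 13/2 = 275/2.
Numerically: ≈ 137.50000.
(This is only a lower bound; the true E[α(G)] may be larger.)

E[α(G)] ≥ 275/2 ≈ 137.50000.


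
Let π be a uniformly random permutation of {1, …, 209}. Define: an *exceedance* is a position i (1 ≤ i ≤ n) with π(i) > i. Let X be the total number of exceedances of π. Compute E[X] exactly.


Write X = Σ_{i=1}^{209} X_i, where X_i = 1_{π(i) > i}.
For each fixed i, π(i) is uniform over {1, …, 209} (marginal of a uniform permutation), so P[π(i) > i] = (n − i)/n. Summing: Σ_{i=1}^{209} (n − i)/n = (0 + 1 + … + 208)/209 = 209(209 − 1)/(2·209) = (209 − 1)/2.
Hence E[X] = Σ_{i=1}^{209} (209 − i)/209 = 104 ≈ 104.000.

E[X] = 104 = 104.000.


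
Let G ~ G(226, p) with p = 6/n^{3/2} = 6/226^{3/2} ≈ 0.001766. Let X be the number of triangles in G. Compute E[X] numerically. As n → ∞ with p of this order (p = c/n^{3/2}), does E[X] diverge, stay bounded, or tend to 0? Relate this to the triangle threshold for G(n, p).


Number of potential triangles: C(226, 3) = 1898400.
Each occurs with probability p³ ≈ (0.001766)³ ≈ 5.507643e-09.
By linearity: E[X] = C(226, 3)·p³ ≈ 1898400 · 5.507643e-09 ≈ 0.0105.
Since α = 3/2 > 1, p = c/n^{3/2} = o(1/n) is below the triangle threshold p ~ 1/n. Asymptotically E[X] ~ (c³/6)·n^{3(1−α)} = (6³/6)·n^{-1.5} → 0, so by Markov's inequality G has no triangles w.h.p.

E[X] ≈ 0.0105; in regime p = Θ(1/n^{3/2}) E[X] tends to 0 (below the triangle threshold p ~ 1/n).


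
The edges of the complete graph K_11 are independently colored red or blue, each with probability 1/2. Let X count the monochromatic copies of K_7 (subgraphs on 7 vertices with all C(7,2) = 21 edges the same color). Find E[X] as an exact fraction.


Let X = Σ_S X_S over the C(11, 7) = 330 subsets S of size 7, where X_S = 1 if the K_7 on S is monochromatic.
For a fixed S, the K_7 on S has C(7, 2) = 21 edges. P[all 21 edges red] = (1/2)^21, and likewise for blue, so P[monochromatic] = 2·(1/2)^21 = 2^{1 − 21} = 1/1048576.
Summing: E[X] = C(11, 7) · 2^{1 − 21} = 330 · 1/1048576 = 165/524288.
Numerically: E[X] ≈ 0.000315.

E[X] = C(11,7)·2^(1−C(7,2)) = 165/524288 ≈ 0.000315.


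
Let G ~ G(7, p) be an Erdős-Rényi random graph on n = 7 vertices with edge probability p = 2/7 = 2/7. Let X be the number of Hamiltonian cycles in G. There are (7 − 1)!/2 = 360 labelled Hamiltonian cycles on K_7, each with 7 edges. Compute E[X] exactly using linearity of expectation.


K_7 has (7 − 1)!/2 = 360 labelled Hamiltonian cycles.
For each such Hamiltonian cycle H, let X_H = 1 if all 7 edges of H are present in G. Then P[X_H = 1] = p^{7} = (2/7)^{7} = 128/823543.
Summing the indicators: E[X] = Σ_H E[X_H] = 360 · p^{7} = 360 · 128/823543 = 46080/823543.
Numerically: E[X] ≈ 0.05595.

E[X] = 360 · (2/7)^{7} = 46080/823543 ≈ 0.05595.


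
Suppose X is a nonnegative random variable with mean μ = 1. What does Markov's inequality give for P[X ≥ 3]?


μ = E[X] = 1, a = 3.
Markov: P[X ≥ 3] ≤ μ/a = (1)/3 = 1/3.
Numerically: ≈ 0.333.
(Since a = 3 > μ = 1.000, the bound 1/3 is < 1 and informative.)

P[X ≥ 3] ≤ 1/3 ≈ 0.333.


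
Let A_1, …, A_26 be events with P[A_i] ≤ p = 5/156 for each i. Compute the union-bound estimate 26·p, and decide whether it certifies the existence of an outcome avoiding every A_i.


Union bound: P[∪_{i=1}^{26} A_i] ≤ Σ_i P[A_i] ≤ 26·p = 26·(5/156) = 5/6.
Numerically: 5/6 ≈ 0.8333.
Is 5/6 < 1? YES.
Since P[∪ A_i] ≤ 5/6 < 1, the complement has P[∩ A_i^c] ≥ 1 − 5/6 = 1/6 > 0, so some outcome avoids every A_i.

26·p = 5/6 ≈ 0.8333; existence CERTIFIED by the union bound.


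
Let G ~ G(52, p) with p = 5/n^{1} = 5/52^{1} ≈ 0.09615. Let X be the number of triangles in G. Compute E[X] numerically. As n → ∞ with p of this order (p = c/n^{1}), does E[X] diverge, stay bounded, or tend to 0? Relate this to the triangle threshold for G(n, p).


Number of potential triangles: C(52, 3) = 22100.
Each occurs with probability p³ ≈ (0.09615)³ ≈ 8.889964e-04.
By linearity: E[X] = C(52, 3)·p³ ≈ 22100 · 8.889964e-04 ≈ 19.6468.
Here α = 1, so p = 5/n is exactly at the triangle threshold p ~ 1/n. Asymptotically E[X] → c³/6 = 5³/6 = 125/6 ≈ 20.8333, a bounded constant. In this regime the triangle count is asymptotically Poisson(c³/6).

E[X] ≈ 19.6468; in regime p = Θ(1/n^{1}) E[X] stays bounded (at the triangle threshold p ~ 1/n).


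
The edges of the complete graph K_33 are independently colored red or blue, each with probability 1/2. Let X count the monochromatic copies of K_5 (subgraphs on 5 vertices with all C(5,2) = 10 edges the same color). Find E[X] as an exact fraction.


Let X = Σ_S X_S over the C(33, 5) = 237336 subsets S of size 5, where X_S = 1 if the K_5 on S is monochromatic.
For a fixed S, the K_5 on S has C(5, 2) = 10 edges. P[all 10 edges red] = (1/2)^10, and likewise for blue, so P[monochromatic] = 2·(1/2)^10 = 2^{1 − 10} = 1/512.
By linearity: E[X] = C(33, 5) · 2^{1 − 10} = 237336 · 1/512 = 29667/64.
Numerically: E[X] ≈ 463.547.

E[X] = C(33,5)·2^(1−C(5,2)) = 29667/64 ≈ 463.547.


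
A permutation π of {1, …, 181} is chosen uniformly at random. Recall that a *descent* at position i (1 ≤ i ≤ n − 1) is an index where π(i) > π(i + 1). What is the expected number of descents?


Write X = Σ X_I over i = 1, …, 180, with X_I the indicator of one descent.
There are 180 indicators.
For each fixed i, the pair (π(i), π(i+1)) is a uniformly random ordered pair of distinct values from {1, …, 181}; by symmetry P[π(i) > π(i+1)] = 1/2.
By linearity: E[X] = 180 · (1/2) = (181 − 1) · (1/2) = 90 ≈ 90.00000.

E[X] = 90 = 90.00000.


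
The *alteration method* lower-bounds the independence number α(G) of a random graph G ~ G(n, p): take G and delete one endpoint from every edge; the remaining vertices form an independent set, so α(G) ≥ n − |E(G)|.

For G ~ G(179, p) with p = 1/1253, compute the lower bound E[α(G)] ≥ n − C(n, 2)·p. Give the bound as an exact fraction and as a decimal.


E[|E(G)|] = C(179, 2)·p = 15931 · (1/1253) = 89/7.
E[α(G)] ≥ n − E[|E(G)|] = 179 − 89/7 = 1164/7.
Numerically: ≈ 166.2857.
(This is only a lower bound; the true E[α(G)] may be larger.)

E[α(G)] ≥ 1164/7 ≈ 166.2857.


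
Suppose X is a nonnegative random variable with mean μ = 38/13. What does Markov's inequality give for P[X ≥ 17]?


μ = E[X] = 38/13, a = 17.
Markov: P[X ≥ 17] ≤ μ/a = (38/13)/17 = 38/221.
Numerically: ≈ 0.171946.
(Since a = 17 > μ = 2.923077, the bound 38/221 is < 1 and informative.)

P[X ≥ 17] ≤ 38/221 ≈ 0.171946.


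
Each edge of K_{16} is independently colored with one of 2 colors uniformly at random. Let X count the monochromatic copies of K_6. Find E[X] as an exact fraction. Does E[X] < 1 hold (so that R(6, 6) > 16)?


E[X] = C(16, 6) · 2^{1 − 15} = 8008 · 2^{−14} = 8008/16384.
As a reduced fraction: E[X] = 1001/2048 ≈ 0.48877.
Is E[X] < 1? YES.
Since E[X] < 1, there exists a 2-coloring of K_{16} with no monochromatic K_6; hence R(6, 6) > 16.

E[X] = 1001/2048 ≈ 0.48877; E[X] < 1, so R(6, 6) > 16.


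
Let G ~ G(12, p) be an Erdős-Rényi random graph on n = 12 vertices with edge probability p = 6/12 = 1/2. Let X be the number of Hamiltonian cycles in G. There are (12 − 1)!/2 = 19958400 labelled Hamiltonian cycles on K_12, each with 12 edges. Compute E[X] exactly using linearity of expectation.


K_12 has (12 − 1)!/2 = 19958400 labelled Hamiltonian cycles.
For each such Hamiltonian cycle H, let X_H = 1 if all 12 edges of H are present in G. Then P[X_H = 1] = p^{12} = (1/2)^{12} = 1/4096.
Summing the indicators: E[X] = Σ_H E[X_H] = 19958400 · p^{12} = 19958400 · 1/4096 = 155925/32.
Numerically: E[X] ≈ 4872.7.

E[X] = 19958400 · (1/2)^{12} = 155925/32 ≈ 4872.7.


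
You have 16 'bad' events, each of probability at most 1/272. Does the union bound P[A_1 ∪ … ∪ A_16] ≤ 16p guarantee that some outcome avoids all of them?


Union bound: P[∪_{i=1}^{16} A_i] ≤ Σ_i P[A_i] ≤ 16·p = 16·(1/272) = 1/17.
Numerically: 1/17 ≈ 0.05882.
Is 1/17 < 1? YES.
Since P[∪ A_i] ≤ 1/17 < 1, the complement has P[∩ A_i^c] ≥ 1 − 1/17 = 16/17 > 0, so some outcome avoids every A_i.

16·p = 1/17 ≈ 0.05882; existence CERTIFIED by the union bound.


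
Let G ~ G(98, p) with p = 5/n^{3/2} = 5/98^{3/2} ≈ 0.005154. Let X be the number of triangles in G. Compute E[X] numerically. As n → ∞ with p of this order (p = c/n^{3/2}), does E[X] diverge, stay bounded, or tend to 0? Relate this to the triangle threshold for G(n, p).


Number of potential triangles: C(98, 3) = 152096.
Each occurs with probability p³ ≈ (0.005154)³ ≈ 1.368966e-07.
By linearity: E[X] = C(98, 3)·p³ ≈ 152096 · 1.368966e-07 ≈ 0.0208.
Since α = 3/2 > 1, p = c/n^{3/2} = o(1/n) is below the triangle threshold p ~ 1/n. Asymptotically E[X] ~ (c³/6)·n^{3(1−α)} = (5³/6)·n^{-1.5} → 0, so by Markov's inequality G has no triangles w.h.p.

E[X] ≈ 0.0208; in regime p = Θ(1/n^{3/2}) E[X] tends to 0 (below the triangle threshold p ~ 1/n).


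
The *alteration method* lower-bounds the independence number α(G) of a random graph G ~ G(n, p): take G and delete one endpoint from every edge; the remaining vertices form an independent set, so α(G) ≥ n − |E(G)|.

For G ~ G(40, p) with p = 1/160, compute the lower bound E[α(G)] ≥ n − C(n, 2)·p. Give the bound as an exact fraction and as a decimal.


E[|E(G)|] = C(40, 2)·p = 780 · (1/160) = 39/8.
E[α(G)] ≥ n − E[|E(G)|] = 40 − 39/8 = 281/8.
Numerically: ≈ 35.1250.
(This is only a lower bound; the true E[α(G)] may be larger.)

E[α(G)] ≥ 281/8 ≈ 35.1250.


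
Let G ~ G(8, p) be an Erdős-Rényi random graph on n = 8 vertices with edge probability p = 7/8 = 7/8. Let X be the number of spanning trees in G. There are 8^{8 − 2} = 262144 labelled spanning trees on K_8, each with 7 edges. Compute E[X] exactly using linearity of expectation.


K_8 has 8^{8 − 2} = 262144 labelled spanning trees.
For each such spanning tree H, let X_H = 1 if all 7 edges of H are present in G. Then P[X_H = 1] = p^{7} = (7/8)^{7} = 823543/2097152.
By linearity: E[X] = Σ_H E[X_H] = 262144 · p^{7} = 262144 · 823543/2097152 = 823543/8.
Numerically: E[X] ≈ 1.0294e+05.

E[X] = 262144 · (7/8)^{7} = 823543/8 ≈ 1.0294e+05.


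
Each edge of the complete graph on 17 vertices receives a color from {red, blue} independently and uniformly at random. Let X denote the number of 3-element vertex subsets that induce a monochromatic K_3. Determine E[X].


Let X = Σ_S X_S over the C(17, 3) = 680 subsets S of size 3, where X_S = 1 if the K_3 on S is monochromatic.
For a fixed S, the K_3 on S has C(3, 2) = 3 edges. P[all 3 edges red] = (1/2)^3, and likewise for blue, so P[monochromatic] = 2·(1/2)^3 = 2^{1 − 3} = 1/4.
By linearity of expectation: E[X] = C(17, 3) · 2^{1 − 3} = 680 · 1/4 = 170.
Numerically: E[X] ≈ 170.000000.

E[X] = C(17,3)·2^(1−C(3,2)) = 170 ≈ 170.000000.


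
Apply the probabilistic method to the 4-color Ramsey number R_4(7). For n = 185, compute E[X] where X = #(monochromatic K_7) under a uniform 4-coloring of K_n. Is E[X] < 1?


E[X] = C(185, 7) · 4^{1 − 21} = 1311854301420 · 4^{−20} = 1311854301420/1099511627776.
As a reduced fraction: E[X] = 327963575355/274877906944 ≈ 1.1931245.
Is E[X] < 1? NO.
Since E[X] ≥ 1, the first-moment bound is inconclusive at n = 185; it does NOT by itself certify R_4(7) > 185.

E[X] = 327963575355/274877906944 ≈ 1.1931245; E[X] ≥ 1; first-moment method inconclusive here.


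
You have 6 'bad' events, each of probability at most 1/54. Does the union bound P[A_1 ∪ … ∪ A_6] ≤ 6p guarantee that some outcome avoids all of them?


Union bound: P[∪_{i=1}^{6} A_i] ≤ Σ_i P[A_i] ≤ 6·p = 6·(1/54) = 1/9.
Numerically: 1/9 ≈ 0.11111.
Is 1/9 < 1? YES.
Since P[∪ A_i] ≤ 1/9 < 1, the complement has P[∩ A_i^c] ≥ 1 − 1/9 = 8/9 > 0, so some outcome avoids every A_i.

6·p = 1/9 ≈ 0.11111; existence CERTIFIED by the union bound.


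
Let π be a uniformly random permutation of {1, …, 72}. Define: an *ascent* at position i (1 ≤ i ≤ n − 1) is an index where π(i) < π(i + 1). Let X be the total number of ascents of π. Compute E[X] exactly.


Write X = Σ X_I over i = 1, …, 71, with X_I the indicator of one ascent.
There are 71 indicators.
For each fixed i, the pair (π(i), π(i+1)) is a uniformly random ordered pair of distinct values from {1, …, 72}; by symmetry P[π(i) < π(i+1)] = 1/2.
By linearity: E[X] = 71 · (1/2) = (72 − 1) · (1/2) = 71/2 ≈ 35.500.

E[X] = 71/2 = 35.500.


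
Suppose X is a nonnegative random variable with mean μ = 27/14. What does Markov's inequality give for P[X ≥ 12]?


μ = E[X] = 27/14, a = 12.
Markov: P[X ≥ 12] ≤ μ/a = (27/14)/12 = 9/56.
Numerically: ≈ 0.1607.
(Since a = 12 > μ = 1.9286, the bound 9/56 is < 1 and informative.)

P[X ≥ 12] ≤ 9/56 ≈ 0.1607.


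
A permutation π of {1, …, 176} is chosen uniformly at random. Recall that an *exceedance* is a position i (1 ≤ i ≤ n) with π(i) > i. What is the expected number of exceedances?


Write X = Σ_{i=1}^{176} X_i, where X_i = 1_{π(i) > i}.
For each fixed i, π(i) is uniform over {1, …, 176} (marginal of a uniform permutation), so P[π(i) > i] = (n − i)/n. Summing: Σ_{i=1}^{176} (n − i)/n = (0 + 1 + … + 175)/176 = 176(176 − 1)/(2·176) = (176 − 1)/2.
Hence E[X] = Σ_{i=1}^{176} (176 − i)/176 = 175/2 ≈ 87.50000.

E[X] = 175/2 = 87.50000.


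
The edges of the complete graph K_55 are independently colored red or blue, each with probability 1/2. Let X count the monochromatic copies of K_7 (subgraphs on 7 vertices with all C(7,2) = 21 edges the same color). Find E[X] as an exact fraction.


Let X = Σ_S X_S over the C(55, 7) = 202927725 subsets S of size 7, where X_S = 1 if the K_7 on S is monochromatic.
For a fixed S, the K_7 on S has C(7, 2) = 21 edges. P[all 21 edges red] = (1/2)^21, and likewise for blue, so P[monochromatic] = 2·(1/2)^21 = 2^{1 − 21} = 1/1048576.
Summing: E[X] = C(55, 7) · 2^{1 − 21} = 202927725 · 1/1048576 = 202927725/1048576.
Numerically: E[X] ≈ 193.527.

E[X] = C(55,7)·2^(1−C(7,2)) = 202927725/1048576 ≈ 193.527.


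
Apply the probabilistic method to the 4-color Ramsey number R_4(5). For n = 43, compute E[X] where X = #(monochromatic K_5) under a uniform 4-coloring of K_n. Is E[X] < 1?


E[X] = C(43, 5) · 4^{1 − 10} = 962598 · 4^{−9} = 962598/262144.
As a reduced fraction: E[X] = 481299/131072 ≈ 3.6720200.
Is E[X] < 1? NO.
Since E[X] ≥ 1, the first-moment bound is inconclusive at n = 43; it does NOT by itself certify R_4(5) > 43.

E[X] = 481299/131072 ≈ 3.6720200; E[X] ≥ 1; first-moment method inconclusive here.


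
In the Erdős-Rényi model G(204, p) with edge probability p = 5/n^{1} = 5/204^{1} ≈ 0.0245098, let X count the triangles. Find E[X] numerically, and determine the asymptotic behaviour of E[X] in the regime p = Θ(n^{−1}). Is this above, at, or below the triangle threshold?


Number of potential triangles: C(204, 3) = 1394204.
Each occurs with probability p³ ≈ (0.0245098)³ ≈ 1.47237865e-05.
By linearity: E[X] = C(204, 3)·p³ ≈ 1394204 · 1.47237865e-05 ≈ 20.527962.
Here α = 1, so p = 5/n is exactly at the triangle threshold p ~ 1/n. Asymptotically E[X] → c³/6 = 5³/6 = 125/6 ≈ 20.833333, a bounded constant. In this regime the triangle count is asymptotically Poisson(c³/6).

E[X] ≈ 20.527962; in regime p = Θ(1/n^{1}) E[X] stays bounded (at the triangle threshold p ~ 1/n).


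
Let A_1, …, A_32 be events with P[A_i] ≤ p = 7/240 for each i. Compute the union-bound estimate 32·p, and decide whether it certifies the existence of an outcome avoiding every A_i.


Union bound: P[∪_{i=1}^{32} A_i] ≤ Σ_i P[A_i] ≤ 32·p = 32·(7/240) = 14/15.
Numerically: 14/15 ≈ 0.9333333.
Is 14/15 < 1? YES.
Since P[∪ A_i] ≤ 14/15 < 1, the complement has P[∩ A_i^c] ≥ 1 − 14/15 = 1/15 > 0, so some outcome avoids every A_i.

32·p = 14/15 ≈ 0.9333333; existence CERTIFIED by the union bound.


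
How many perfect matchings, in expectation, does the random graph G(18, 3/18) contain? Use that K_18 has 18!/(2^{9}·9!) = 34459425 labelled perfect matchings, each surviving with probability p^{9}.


K_18 has 18!/(2^{9}·9!) = 34459425 labelled perfect matchings.
For each such perfect matching H, let X_H = 1 if all 9 edges of H are present in G. Then P[X_H = 1] = p^{9} = (1/6)^{9} = 1/10077696.
By linearity: E[X] = Σ_H E[X_H] = 34459425 · p^{9} = 34459425 · 1/10077696 = 425425/124416.
Numerically: E[X] ≈ 3.42.

E[X] = 34459425 · (1/6)^{9} = 425425/124416 ≈ 3.42.


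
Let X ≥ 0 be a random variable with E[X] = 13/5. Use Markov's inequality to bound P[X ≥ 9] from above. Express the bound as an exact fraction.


μ = E[X] = 13/5, a = 9.
Markov: P[X ≥ 9] ≤ μ/a = (13/5)/9 = 13/45.
Numerically: ≈ 0.289.
(Since a = 9 > μ = 2.600, the bound 13/45 is < 1 and informative.)

P[X ≥ 9] ≤ 13/45 ≈ 0.289.


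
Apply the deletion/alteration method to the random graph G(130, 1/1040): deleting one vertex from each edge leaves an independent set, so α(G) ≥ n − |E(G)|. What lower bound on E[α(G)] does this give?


E[|E(G)|] = C(130, 2)·p = 8385 · (1/1040) = 129/16.
E[α(G)] ≥ n − E[|E(G)|] = 130 − 129/16 = 1951/16.
Numerically: ≈ 121.938.
(This is only a lower bound; the true E[α(G)] may be larger.)

E[α(G)] ≥ 1951/16 ≈ 121.938.


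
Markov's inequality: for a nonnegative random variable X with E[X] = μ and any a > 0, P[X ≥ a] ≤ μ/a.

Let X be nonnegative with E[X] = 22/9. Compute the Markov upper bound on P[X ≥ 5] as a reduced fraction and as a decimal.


μ = E[X] = 22/9, a = 5.
Markov: P[X ≥ 5] ≤ μ/a = (22/9)/5 = 22/45.
Numerically: ≈ 0.489.
(Since a = 5 > μ = 2.444, the bound 22/45 is < 1 and informative.)

P[X ≥ 5] ≤ 22/45 ≈ 0.489.


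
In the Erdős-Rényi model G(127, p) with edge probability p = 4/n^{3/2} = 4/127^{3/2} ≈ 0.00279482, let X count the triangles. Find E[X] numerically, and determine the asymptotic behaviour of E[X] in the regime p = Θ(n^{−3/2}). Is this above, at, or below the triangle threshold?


Number of potential triangles: C(127, 3) = 333375.
Each occurs with probability p³ ≈ (0.00279482)³ ≈ 2.18304772e-08.
By linearity: E[X] = C(127, 3)·p³ ≈ 333375 · 2.18304772e-08 ≈ 0.007278.
Since α = 3/2 > 1, p = c/n^{3/2} = o(1/n) is below the triangle threshold p ~ 1/n. Asymptotically E[X] ~ (c³/6)·n^{3(1−α)} = (4³/6)·n^{-1.5} → 0, so by Markov's inequality G has no triangles w.h.p.

E[X] ≈ 0.007278; in regime p = Θ(1/n^{3/2}) E[X] tends to 0 (below the triangle threshold p ~ 1/n).


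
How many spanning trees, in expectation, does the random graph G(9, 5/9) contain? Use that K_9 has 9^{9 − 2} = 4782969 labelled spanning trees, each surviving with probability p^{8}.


K_9 has 9^{9 − 2} = 4782969 labelled spanning trees.
For each such spanning tree H, let X_H = 1 if all 8 edges of H are present in G. Then P[X_H = 1] = p^{8} = (5/9)^{8} = 390625/43046721.
By linearity of expectation: E[X] = Σ_H E[X_H] = 4782969 · p^{8} = 4782969 · 390625/43046721 = 390625/9.
Numerically: E[X] ≈ 4.34e+04.

E[X] = 4782969 · (5/9)^{8} = 390625/9 ≈ 4.34e+04.


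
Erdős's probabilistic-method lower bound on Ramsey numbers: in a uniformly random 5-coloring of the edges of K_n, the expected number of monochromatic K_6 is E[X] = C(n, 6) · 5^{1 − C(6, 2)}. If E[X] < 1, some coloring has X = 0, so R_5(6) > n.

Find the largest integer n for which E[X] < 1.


We need C(n, 6) · 5^{1 − 15} < 1, i.e. C(n, 6) < 5^{15 − 1} = 6103515625.
Check values of n near the boundary:
  n = 128: C(128, 6) = 5423611200; 5423611200 < 6103515625? YES
  n = 129: C(129, 6) = 5688177600; 5688177600 < 6103515625? YES
  n = 130: C(130, 6) = 5963412000; 5963412000 < 6103515625? YES
  n = 131: C(131, 6) = 6249655776; 6249655776 < 6103515625? NO
  n = 132: C(132, 6) = 6547258432; 6547258432 < 6103515625? NO
The largest n with C(n, 6) < 6103515625 is n = 130 (where E[X] = 47707296/48828125 ≈ 0.977045). Hence R_5(6) > 130, i.e. R_5(6) ≥ 131.

Largest n = 130; hence R_5(6) > 130.


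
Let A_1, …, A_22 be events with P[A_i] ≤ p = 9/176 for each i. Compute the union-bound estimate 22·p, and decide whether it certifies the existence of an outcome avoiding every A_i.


Union bound: P[∪_{i=1}^{22} A_i] ≤ Σ_i P[A_i] ≤ 22·p = 22·(9/176) = 9/8.
Numerically: 9/8 ≈ 1.125.
Is 9/8 < 1? NO.
Since the bound 9/8 is ≥ 1, the union bound is uninformative here; it does NOT by itself certify existence.

22·p = 9/8 ≈ 1.125; existence NOT certified by the union bound.


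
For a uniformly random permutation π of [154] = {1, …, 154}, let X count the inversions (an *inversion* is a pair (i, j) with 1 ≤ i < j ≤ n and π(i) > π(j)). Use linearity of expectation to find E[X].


Write X = Σ X_I over the C(154, 2) = 11781 pairs i < j, with X_I the indicator of one inversion.
There are 11781 indicators.
For each fixed pair i < j, the values π(i) and π(j) are two distinct elements of {1, …, 154} in uniformly random order; by symmetry P[π(i) > π(j)] = 1/2.
By linearity: E[X] = 11781 · (1/2) = C(154, 2) · (1/2) = 11781/2 = 11781/2 ≈ 5890.5000.

E[X] = 11781/2 = 5890.5000.


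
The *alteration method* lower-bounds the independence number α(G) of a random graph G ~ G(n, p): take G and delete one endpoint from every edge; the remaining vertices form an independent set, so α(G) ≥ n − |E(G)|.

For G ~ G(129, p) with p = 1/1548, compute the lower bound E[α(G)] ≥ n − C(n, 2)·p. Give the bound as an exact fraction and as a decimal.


E[|E(G)|] = C(129, 2)·p = 8256 · (1/1548) = 16/3.
E[α(G)] ≥ n − E[|E(G)|] = 129 − 16/3 = 371/3.
Numerically: ≈ 123.667.
(This is only a lower bound; the true E[α(G)] may be larger.)

E[α(G)] ≥ 371/3 ≈ 123.667.


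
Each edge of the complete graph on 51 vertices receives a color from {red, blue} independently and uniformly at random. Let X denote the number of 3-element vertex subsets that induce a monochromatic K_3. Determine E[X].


Let X = Σ_S X_S over the C(51, 3) = 20825 subsets S of size 3, where X_S = 1 if the K_3 on S is monochromatic.
For a fixed S, the K_3 on S has C(3, 2) = 3 edges. P[all 3 edges red] = (1/2)^3, and likewise for blue, so P[monochromatic] = 2·(1/2)^3 = 2^{1 − 3} = 1/4.
Summing: E[X] = C(51, 3) · 2^{1 − 3} = 20825 · 1/4 = 20825/4.
Numerically: E[X] ≈ 5206.25000.

E[X] = C(51,3)·2^(1−C(3,2)) = 20825/4 ≈ 5206.25000.


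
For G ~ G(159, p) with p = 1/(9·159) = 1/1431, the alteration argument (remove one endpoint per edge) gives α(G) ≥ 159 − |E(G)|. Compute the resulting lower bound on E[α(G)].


E[|E(G)|] = C(159, 2)·p = 12561 · (1/1431) = 79/9.
E[α(G)] ≥ n − E[|E(G)|] = 159 − 79/9 = 1352/9.
Numerically: ≈ 150.2222.
(This is only a lower bound; the true E[α(G)] may be larger.)

E[α(G)] ≥ 1352/9 ≈ 150.2222.


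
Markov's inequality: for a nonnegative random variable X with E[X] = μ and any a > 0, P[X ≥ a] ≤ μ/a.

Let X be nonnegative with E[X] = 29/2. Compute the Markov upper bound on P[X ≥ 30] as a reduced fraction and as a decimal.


μ = E[X] = 29/2, a = 30.
Markov: P[X ≥ 30] ≤ μ/a = (29/2)/30 = 29/60.
Numerically: ≈ 0.48333.
(Since a = 30 > μ = 14.50000, the bound 29/60 is < 1 and informative.)

P[X ≥ 30] ≤ 29/60 ≈ 0.48333.


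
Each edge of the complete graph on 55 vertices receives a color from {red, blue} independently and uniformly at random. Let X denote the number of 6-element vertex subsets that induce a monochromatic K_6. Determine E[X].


Let X = Σ_S X_S over the C(55, 6) = 28989675 subsets S of size 6, where X_S = 1 if the K_6 on S is monochromatic.
For a fixed S, the K_6 on S has C(6, 2) = 15 edges. P[all 15 edges red] = (1/2)^15, and likewise for blue, so P[monochromatic] = 2·(1/2)^15 = 2^{1 − 15} = 1/16384.
Summing: E[X] = C(55, 6) · 2^{1 − 15} = 28989675 · 1/16384 = 28989675/16384.
Numerically: E[X] ≈ 1769.389.

E[X] = C(55,6)·2^(1−C(6,2)) = 28989675/16384 ≈ 1769.389.


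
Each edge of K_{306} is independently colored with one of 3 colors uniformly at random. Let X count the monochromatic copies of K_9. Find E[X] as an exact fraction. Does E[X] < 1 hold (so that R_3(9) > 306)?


E[X] = C(306, 9) · 3^{1 − 36} = 57564745737892900 · 3^{−35} = 57564745737892900/50031545098999707.
As a reduced fraction: E[X] = 57564745737892900/50031545098999707 ≈ 1.150569.
Is E[X] < 1? NO.
Since E[X] ≥ 1, the first-moment bound is inconclusive at n = 306; it does NOT by itself certify R_3(9) > 306.

E[X] = 57564745737892900/50031545098999707 ≈ 1.150569; E[X] ≥ 1; first-moment method inconclusive here.


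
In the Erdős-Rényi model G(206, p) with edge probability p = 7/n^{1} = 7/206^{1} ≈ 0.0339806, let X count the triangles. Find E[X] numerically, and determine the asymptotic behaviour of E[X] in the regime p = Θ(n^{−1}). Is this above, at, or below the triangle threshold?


Number of potential triangles: C(206, 3) = 1435820.
Each occurs with probability p³ ≈ (0.0339806)³ ≈ 3.92366986e-05.
By linearity: E[X] = C(206, 3)·p³ ≈ 1435820 · 3.92366986e-05 ≈ 56.336837.
Here α = 1, so p = 7/n is exactly at the triangle threshold p ~ 1/n. Asymptotically E[X] → c³/6 = 7³/6 = 343/6 ≈ 57.166667, a bounded constant. In this regime the triangle count is asymptotically Poisson(c³/6).

E[X] ≈ 56.336837; in regime p = Θ(1/n^{1}) E[X] stays bounded (at the triangle threshold p ~ 1/n).


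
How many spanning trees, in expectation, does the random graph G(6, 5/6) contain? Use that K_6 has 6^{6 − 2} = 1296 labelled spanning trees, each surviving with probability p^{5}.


K_6 has 6^{6 − 2} = 1296 labelled spanning trees.
For each such spanning tree H, let X_H = 1 if all 5 edges of H are present in G. Then P[X_H = 1] = p^{5} = (5/6)^{5} = 3125/7776.
Summing the indicators: E[X] = Σ_H E[X_H] = 1296 · p^{5} = 1296 · 3125/7776 = 3125/6.
Numerically: E[X] ≈ 520.833.

E[X] = 1296 · (5/6)^{5} = 3125/6 ≈ 520.833.


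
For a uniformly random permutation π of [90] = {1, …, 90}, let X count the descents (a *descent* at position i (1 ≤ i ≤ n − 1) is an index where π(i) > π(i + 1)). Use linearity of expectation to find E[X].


Write X = Σ X_I over i = 1, …, 89, with X_I the indicator of one descent.
There are 89 indicators.
For each fixed i, the pair (π(i), π(i+1)) is a uniformly random ordered pair of distinct values from {1, …, 90}; by symmetry P[π(i) > π(i+1)] = 1/2.
By linearity: E[X] = 89 · (1/2) = (90 − 1) · (1/2) = 89/2 ≈ 44.500.

E[X] = 89/2 = 44.500.


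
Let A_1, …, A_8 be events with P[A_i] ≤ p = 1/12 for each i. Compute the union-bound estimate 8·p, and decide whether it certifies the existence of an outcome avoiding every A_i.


Union bound: P[∪_{i=1}^{8} A_i] ≤ Σ_i P[A_i] ≤ 8·p = 8·(1/12) = 2/3.
Numerically: 2/3 ≈ 0.6666667.
Is 2/3 < 1? YES.
Since P[∪ A_i] ≤ 2/3 < 1, the complement has P[∩ A_i^c] ≥ 1 − 2/3 = 1/3 > 0, so some outcome avoids every A_i.

8·p = 2/3 ≈ 0.6666667; existence CERTIFIED by the union bound.


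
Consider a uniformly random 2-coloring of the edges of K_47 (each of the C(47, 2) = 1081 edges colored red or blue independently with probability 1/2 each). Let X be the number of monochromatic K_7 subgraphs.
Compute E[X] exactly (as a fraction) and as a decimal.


Let X = Σ_S X_S over the C(47, 7) = 62891499 subsets S of size 7, where X_S = 1 if the K_7 on S is monochromatic.
For a fixed S, the K_7 on S has C(7, 2) = 21 edges. P[all 21 edges red] = (1/2)^21, and likewise for blue, so P[monochromatic] = 2·(1/2)^21 = 2^{1 − 21} = 1/1048576.
By linearity: E[X] = C(47, 7) · 2^{1 − 21} = 62891499 · 1/1048576 = 62891499/1048576.
Numerically: E[X] ≈ 59.9780.

E[X] = C(47,7)·2^(1−C(7,2)) = 62891499/1048576 ≈ 59.9780.


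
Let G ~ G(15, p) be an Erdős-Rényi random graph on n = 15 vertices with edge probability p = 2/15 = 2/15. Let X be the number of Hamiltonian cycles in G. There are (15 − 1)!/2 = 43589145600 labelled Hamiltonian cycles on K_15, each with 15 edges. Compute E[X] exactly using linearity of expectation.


K_15 has (15 − 1)!/2 = 43589145600 labelled Hamiltonian cycles.
For each such Hamiltonian cycle H, let X_H = 1 if all 15 edges of H are present in G. Then P[X_H = 1] = p^{15} = (2/15)^{15} = 32768/437893890380859375.
By linearity of expectation: E[X] = Σ_H E[X_H] = 43589145600 · p^{15} = 43589145600 · 32768/437893890380859375 = 235115905024/72081298828125.
Numerically: E[X] ≈ 0.00326182.

E[X] = 43589145600 · (2/15)^{15} = 235115905024/72081298828125 ≈ 0.00326182.


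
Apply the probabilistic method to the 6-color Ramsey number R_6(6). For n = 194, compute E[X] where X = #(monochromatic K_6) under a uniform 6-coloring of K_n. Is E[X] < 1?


E[X] = C(194, 6) · 6^{1 − 15} = 68482017072 · 6^{−14} = 68482017072/78364164096.
As a reduced fraction: E[X] = 475569563/544195584 ≈ 0.874.
Is E[X] < 1? YES.
Since E[X] < 1, there exists a 6-coloring of K_{194} with no monochromatic K_6; hence R_6(6) > 194.

E[X] = 475569563/544195584 ≈ 0.874; E[X] < 1, so R_6(6) > 194.


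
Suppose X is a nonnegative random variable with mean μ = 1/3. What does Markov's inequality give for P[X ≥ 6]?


μ = E[X] = 1/3, a = 6.
Markov: P[X ≥ 6] ≤ μ/a = (1/3)/6 = 1/18.
Numerically: ≈ 0.0556.
(Since a = 6 > μ = 0.3333, the bound 1/18 is < 1 and informative.)

P[X ≥ 6] ≤ 1/18 ≈ 0.0556.


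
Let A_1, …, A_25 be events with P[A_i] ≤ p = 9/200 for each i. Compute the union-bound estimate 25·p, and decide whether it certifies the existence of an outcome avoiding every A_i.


Union bound: P[∪_{i=1}^{25} A_i] ≤ Σ_i P[A_i] ≤ 25·p = 25·(9/200) = 9/8.
Numerically: 9/8 ≈ 1.1250.
Is 9/8 < 1? NO.
Since the bound 9/8 is ≥ 1, the union bound is uninformative here; it does NOT by itself certify existence.

25·p = 9/8 ≈ 1.1250; existence NOT certified by the union bound.


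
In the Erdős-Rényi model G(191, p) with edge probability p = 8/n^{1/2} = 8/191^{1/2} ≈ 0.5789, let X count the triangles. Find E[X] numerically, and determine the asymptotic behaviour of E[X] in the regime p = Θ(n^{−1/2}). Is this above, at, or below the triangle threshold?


Number of potential triangles: C(191, 3) = 1143135.
Each occurs with probability p³ ≈ (0.5789)³ ≈ 1.939635e-01.
By linearity: E[X] = C(191, 3)·p³ ≈ 1143135 · 1.939635e-01 ≈ 221726.4134.
Since α = 1/2 < 1, p = c/n^{1/2} ≫ 1/n is above the triangle threshold p ~ 1/n. Asymptotically E[X] ~ (c³/6)·n^{3(1−α)} = (8³/6)·n^{1.5} → ∞; triangles are abundant w.h.p.

E[X] ≈ 221726.4134; in regime p = Θ(1/n^{1/2}) E[X] diverges (above the triangle threshold p ~ 1/n).


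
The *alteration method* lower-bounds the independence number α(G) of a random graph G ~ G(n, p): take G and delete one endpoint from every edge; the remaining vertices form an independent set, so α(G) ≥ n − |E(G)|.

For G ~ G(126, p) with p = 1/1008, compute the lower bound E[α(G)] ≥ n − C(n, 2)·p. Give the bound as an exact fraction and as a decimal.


E[|E(G)|] = C(126, 2)·p = 7875 · (1/1008) = 125/16.
E[α(G)] ≥ n − E[|E(G)|] = 126 − 125/16 = 1891/16.
Numerically: ≈ 118.187500.
(This is only a lower bound; the true E[α(G)] may be larger.)

E[α(G)] ≥ 1891/16 ≈ 118.187500.


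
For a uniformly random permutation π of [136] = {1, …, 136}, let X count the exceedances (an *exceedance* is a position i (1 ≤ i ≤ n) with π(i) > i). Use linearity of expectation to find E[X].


Write X = Σ_{i=1}^{136} X_i, where X_i = 1_{π(i) > i}.
For each fixed i, π(i) is uniform over {1, …, 136} (marginal of a uniform permutation), so P[π(i) > i] = (n − i)/n. Summing: Σ_{i=1}^{136} (n − i)/n = (0 + 1 + … + 135)/136 = 136(136 − 1)/(2·136) = (136 − 1)/2.
Hence E[X] = Σ_{i=1}^{136} (136 − i)/136 = 135/2 ≈ 67.5000.

E[X] = 135/2 = 67.5000.


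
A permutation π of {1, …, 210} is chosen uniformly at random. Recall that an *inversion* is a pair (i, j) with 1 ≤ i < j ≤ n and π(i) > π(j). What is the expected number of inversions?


Write X = Σ X_I over the C(210, 2) = 21945 pairs i < j, with X_I the indicator of one inversion.
There are 21945 indicators.
For each fixed pair i < j, the values π(i) and π(j) are two distinct elements of {1, …, 210} in uniformly random order; by symmetry P[π(i) > π(j)] = 1/2.
By linearity: E[X] = 21945 · (1/2) = C(210, 2) · (1/2) = 21945/2 = 21945/2 ≈ 10972.500.

E[X] = 21945/2 = 10972.500.


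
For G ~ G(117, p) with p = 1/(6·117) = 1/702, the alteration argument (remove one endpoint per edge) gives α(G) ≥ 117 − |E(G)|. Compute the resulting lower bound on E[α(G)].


E[|E(G)|] = C(117, 2)·p = 6786 · (1/702) = 29/3.
E[α(G)] ≥ n − E[|E(G)|] = 117 − 29/3 = 322/3.
Numerically: ≈ 107.3333.
(This is only a lower bound; the true E[α(G)] may be larger.)

E[α(G)] ≥ 322/3 ≈ 107.3333.


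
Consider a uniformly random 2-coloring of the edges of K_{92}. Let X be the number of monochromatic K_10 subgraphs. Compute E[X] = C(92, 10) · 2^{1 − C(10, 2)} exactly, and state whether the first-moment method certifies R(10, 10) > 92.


E[X] = C(92, 10) · 2^{1 − 45} = 7210666060598 · 2^{−44} = 7210666060598/17592186044416.
As a reduced fraction: E[X] = 3605333030299/8796093022208 ≈ 0.410.
Is E[X] < 1? YES.
Since E[X] < 1, there exists a 2-coloring of K_{92} with no monochromatic K_10; hence R(10, 10) > 92.

E[X] = 3605333030299/8796093022208 ≈ 0.410; E[X] < 1, so R(10, 10) > 92.


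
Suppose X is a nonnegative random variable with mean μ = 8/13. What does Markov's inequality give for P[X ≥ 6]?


μ = E[X] = 8/13, a = 6.
Markov: P[X ≥ 6] ≤ μ/a = (8/13)/6 = 4/39.
Numerically: ≈ 0.103.
(Since a = 6 > μ = 0.615, the bound 4/39 is < 1 and informative.)

P[X ≥ 6] ≤ 4/39 ≈ 0.103.
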